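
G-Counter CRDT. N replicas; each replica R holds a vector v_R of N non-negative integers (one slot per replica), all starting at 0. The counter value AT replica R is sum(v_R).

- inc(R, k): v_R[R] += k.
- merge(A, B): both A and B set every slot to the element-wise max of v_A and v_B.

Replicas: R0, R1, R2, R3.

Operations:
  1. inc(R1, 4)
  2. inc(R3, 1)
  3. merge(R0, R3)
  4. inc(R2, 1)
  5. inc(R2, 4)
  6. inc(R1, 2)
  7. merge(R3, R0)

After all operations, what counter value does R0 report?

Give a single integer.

Op 1: inc R1 by 4 -> R1=(0,4,0,0) value=4
Op 2: inc R3 by 1 -> R3=(0,0,0,1) value=1
Op 3: merge R0<->R3 -> R0=(0,0,0,1) R3=(0,0,0,1)
Op 4: inc R2 by 1 -> R2=(0,0,1,0) value=1
Op 5: inc R2 by 4 -> R2=(0,0,5,0) value=5
Op 6: inc R1 by 2 -> R1=(0,6,0,0) value=6
Op 7: merge R3<->R0 -> R3=(0,0,0,1) R0=(0,0,0,1)

Answer: 1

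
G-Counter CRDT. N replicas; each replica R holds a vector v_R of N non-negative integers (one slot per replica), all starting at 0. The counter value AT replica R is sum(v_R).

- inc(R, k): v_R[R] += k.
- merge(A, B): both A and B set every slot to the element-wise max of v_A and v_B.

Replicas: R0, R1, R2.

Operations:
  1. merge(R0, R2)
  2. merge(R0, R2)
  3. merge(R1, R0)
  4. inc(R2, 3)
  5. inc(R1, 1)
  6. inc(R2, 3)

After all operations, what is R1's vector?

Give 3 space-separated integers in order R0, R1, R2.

Op 1: merge R0<->R2 -> R0=(0,0,0) R2=(0,0,0)
Op 2: merge R0<->R2 -> R0=(0,0,0) R2=(0,0,0)
Op 3: merge R1<->R0 -> R1=(0,0,0) R0=(0,0,0)
Op 4: inc R2 by 3 -> R2=(0,0,3) value=3
Op 5: inc R1 by 1 -> R1=(0,1,0) value=1
Op 6: inc R2 by 3 -> R2=(0,0,6) value=6

Answer: 0 1 0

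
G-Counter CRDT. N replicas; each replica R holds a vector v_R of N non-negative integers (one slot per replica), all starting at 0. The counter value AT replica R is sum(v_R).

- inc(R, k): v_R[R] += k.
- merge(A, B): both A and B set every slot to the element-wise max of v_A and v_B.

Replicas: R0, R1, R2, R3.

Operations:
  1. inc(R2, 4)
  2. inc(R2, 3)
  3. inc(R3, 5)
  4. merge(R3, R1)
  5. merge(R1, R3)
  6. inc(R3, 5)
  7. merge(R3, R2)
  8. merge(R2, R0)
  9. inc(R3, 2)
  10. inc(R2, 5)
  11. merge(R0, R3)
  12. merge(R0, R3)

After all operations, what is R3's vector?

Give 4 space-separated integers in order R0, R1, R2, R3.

Op 1: inc R2 by 4 -> R2=(0,0,4,0) value=4
Op 2: inc R2 by 3 -> R2=(0,0,7,0) value=7
Op 3: inc R3 by 5 -> R3=(0,0,0,5) value=5
Op 4: merge R3<->R1 -> R3=(0,0,0,5) R1=(0,0,0,5)
Op 5: merge R1<->R3 -> R1=(0,0,0,5) R3=(0,0,0,5)
Op 6: inc R3 by 5 -> R3=(0,0,0,10) value=10
Op 7: merge R3<->R2 -> R3=(0,0,7,10) R2=(0,0,7,10)
Op 8: merge R2<->R0 -> R2=(0,0,7,10) R0=(0,0,7,10)
Op 9: inc R3 by 2 -> R3=(0,0,7,12) value=19
Op 10: inc R2 by 5 -> R2=(0,0,12,10) value=22
Op 11: merge R0<->R3 -> R0=(0,0,7,12) R3=(0,0,7,12)
Op 12: merge R0<->R3 -> R0=(0,0,7,12) R3=(0,0,7,12)

Answer: 0 0 7 12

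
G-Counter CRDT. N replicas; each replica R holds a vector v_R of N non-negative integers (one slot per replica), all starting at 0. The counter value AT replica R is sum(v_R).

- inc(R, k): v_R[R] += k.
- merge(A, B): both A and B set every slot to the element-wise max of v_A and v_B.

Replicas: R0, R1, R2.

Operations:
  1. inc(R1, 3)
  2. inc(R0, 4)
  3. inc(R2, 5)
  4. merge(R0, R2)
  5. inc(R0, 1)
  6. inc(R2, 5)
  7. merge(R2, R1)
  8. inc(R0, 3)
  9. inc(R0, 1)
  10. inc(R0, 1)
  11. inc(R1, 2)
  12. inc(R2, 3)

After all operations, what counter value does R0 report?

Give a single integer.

Answer: 15

Derivation:
Op 1: inc R1 by 3 -> R1=(0,3,0) value=3
Op 2: inc R0 by 4 -> R0=(4,0,0) value=4
Op 3: inc R2 by 5 -> R2=(0,0,5) value=5
Op 4: merge R0<->R2 -> R0=(4,0,5) R2=(4,0,5)
Op 5: inc R0 by 1 -> R0=(5,0,5) value=10
Op 6: inc R2 by 5 -> R2=(4,0,10) value=14
Op 7: merge R2<->R1 -> R2=(4,3,10) R1=(4,3,10)
Op 8: inc R0 by 3 -> R0=(8,0,5) value=13
Op 9: inc R0 by 1 -> R0=(9,0,5) value=14
Op 10: inc R0 by 1 -> R0=(10,0,5) value=15
Op 11: inc R1 by 2 -> R1=(4,5,10) value=19
Op 12: inc R2 by 3 -> R2=(4,3,13) value=20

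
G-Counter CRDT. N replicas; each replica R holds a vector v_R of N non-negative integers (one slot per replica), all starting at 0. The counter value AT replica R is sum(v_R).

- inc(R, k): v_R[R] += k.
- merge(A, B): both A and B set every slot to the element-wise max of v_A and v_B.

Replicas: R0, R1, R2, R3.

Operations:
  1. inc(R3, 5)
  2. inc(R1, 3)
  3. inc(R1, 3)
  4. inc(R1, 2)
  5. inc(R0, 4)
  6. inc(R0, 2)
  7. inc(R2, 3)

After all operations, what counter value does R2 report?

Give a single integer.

Answer: 3

Derivation:
Op 1: inc R3 by 5 -> R3=(0,0,0,5) value=5
Op 2: inc R1 by 3 -> R1=(0,3,0,0) value=3
Op 3: inc R1 by 3 -> R1=(0,6,0,0) value=6
Op 4: inc R1 by 2 -> R1=(0,8,0,0) value=8
Op 5: inc R0 by 4 -> R0=(4,0,0,0) value=4
Op 6: inc R0 by 2 -> R0=(6,0,0,0) value=6
Op 7: inc R2 by 3 -> R2=(0,0,3,0) value=3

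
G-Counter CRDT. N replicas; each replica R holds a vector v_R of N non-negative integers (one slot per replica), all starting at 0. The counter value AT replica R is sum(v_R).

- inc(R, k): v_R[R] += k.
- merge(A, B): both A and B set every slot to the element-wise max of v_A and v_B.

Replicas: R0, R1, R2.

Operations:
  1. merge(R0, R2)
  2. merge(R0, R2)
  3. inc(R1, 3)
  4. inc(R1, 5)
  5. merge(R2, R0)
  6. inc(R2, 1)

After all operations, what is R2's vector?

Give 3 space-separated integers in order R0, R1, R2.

Answer: 0 0 1

Derivation:
Op 1: merge R0<->R2 -> R0=(0,0,0) R2=(0,0,0)
Op 2: merge R0<->R2 -> R0=(0,0,0) R2=(0,0,0)
Op 3: inc R1 by 3 -> R1=(0,3,0) value=3
Op 4: inc R1 by 5 -> R1=(0,8,0) value=8
Op 5: merge R2<->R0 -> R2=(0,0,0) R0=(0,0,0)
Op 6: inc R2 by 1 -> R2=(0,0,1) value=1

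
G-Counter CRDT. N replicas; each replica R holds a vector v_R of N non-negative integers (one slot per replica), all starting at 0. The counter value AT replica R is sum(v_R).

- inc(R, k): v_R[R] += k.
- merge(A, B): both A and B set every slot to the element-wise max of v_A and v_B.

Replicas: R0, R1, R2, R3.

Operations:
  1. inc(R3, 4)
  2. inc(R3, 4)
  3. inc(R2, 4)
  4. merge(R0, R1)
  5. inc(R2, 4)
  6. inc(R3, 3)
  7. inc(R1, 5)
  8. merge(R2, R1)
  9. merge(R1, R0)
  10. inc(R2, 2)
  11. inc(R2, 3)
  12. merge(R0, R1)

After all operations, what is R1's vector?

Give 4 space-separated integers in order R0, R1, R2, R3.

Answer: 0 5 8 0

Derivation:
Op 1: inc R3 by 4 -> R3=(0,0,0,4) value=4
Op 2: inc R3 by 4 -> R3=(0,0,0,8) value=8
Op 3: inc R2 by 4 -> R2=(0,0,4,0) value=4
Op 4: merge R0<->R1 -> R0=(0,0,0,0) R1=(0,0,0,0)
Op 5: inc R2 by 4 -> R2=(0,0,8,0) value=8
Op 6: inc R3 by 3 -> R3=(0,0,0,11) value=11
Op 7: inc R1 by 5 -> R1=(0,5,0,0) value=5
Op 8: merge R2<->R1 -> R2=(0,5,8,0) R1=(0,5,8,0)
Op 9: merge R1<->R0 -> R1=(0,5,8,0) R0=(0,5,8,0)
Op 10: inc R2 by 2 -> R2=(0,5,10,0) value=15
Op 11: inc R2 by 3 -> R2=(0,5,13,0) value=18
Op 12: merge R0<->R1 -> R0=(0,5,8,0) R1=(0,5,8,0)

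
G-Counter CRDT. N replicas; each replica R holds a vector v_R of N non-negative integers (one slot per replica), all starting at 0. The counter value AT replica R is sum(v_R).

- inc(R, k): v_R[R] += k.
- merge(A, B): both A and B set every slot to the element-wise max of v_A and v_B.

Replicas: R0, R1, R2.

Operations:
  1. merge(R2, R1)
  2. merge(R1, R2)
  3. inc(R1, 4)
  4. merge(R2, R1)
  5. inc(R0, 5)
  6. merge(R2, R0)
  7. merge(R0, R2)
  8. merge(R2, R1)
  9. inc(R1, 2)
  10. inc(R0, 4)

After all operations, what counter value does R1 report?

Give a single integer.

Answer: 11

Derivation:
Op 1: merge R2<->R1 -> R2=(0,0,0) R1=(0,0,0)
Op 2: merge R1<->R2 -> R1=(0,0,0) R2=(0,0,0)
Op 3: inc R1 by 4 -> R1=(0,4,0) value=4
Op 4: merge R2<->R1 -> R2=(0,4,0) R1=(0,4,0)
Op 5: inc R0 by 5 -> R0=(5,0,0) value=5
Op 6: merge R2<->R0 -> R2=(5,4,0) R0=(5,4,0)
Op 7: merge R0<->R2 -> R0=(5,4,0) R2=(5,4,0)
Op 8: merge R2<->R1 -> R2=(5,4,0) R1=(5,4,0)
Op 9: inc R1 by 2 -> R1=(5,6,0) value=11
Op 10: inc R0 by 4 -> R0=(9,4,0) value=13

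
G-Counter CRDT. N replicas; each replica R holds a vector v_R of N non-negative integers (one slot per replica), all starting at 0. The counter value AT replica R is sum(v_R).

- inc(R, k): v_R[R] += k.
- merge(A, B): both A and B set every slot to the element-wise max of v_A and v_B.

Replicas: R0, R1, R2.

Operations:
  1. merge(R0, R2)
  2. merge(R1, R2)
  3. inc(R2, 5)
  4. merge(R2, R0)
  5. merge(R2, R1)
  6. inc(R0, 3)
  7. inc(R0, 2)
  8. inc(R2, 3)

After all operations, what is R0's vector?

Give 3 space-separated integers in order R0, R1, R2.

Op 1: merge R0<->R2 -> R0=(0,0,0) R2=(0,0,0)
Op 2: merge R1<->R2 -> R1=(0,0,0) R2=(0,0,0)
Op 3: inc R2 by 5 -> R2=(0,0,5) value=5
Op 4: merge R2<->R0 -> R2=(0,0,5) R0=(0,0,5)
Op 5: merge R2<->R1 -> R2=(0,0,5) R1=(0,0,5)
Op 6: inc R0 by 3 -> R0=(3,0,5) value=8
Op 7: inc R0 by 2 -> R0=(5,0,5) value=10
Op 8: inc R2 by 3 -> R2=(0,0,8) value=8

Answer: 5 0 5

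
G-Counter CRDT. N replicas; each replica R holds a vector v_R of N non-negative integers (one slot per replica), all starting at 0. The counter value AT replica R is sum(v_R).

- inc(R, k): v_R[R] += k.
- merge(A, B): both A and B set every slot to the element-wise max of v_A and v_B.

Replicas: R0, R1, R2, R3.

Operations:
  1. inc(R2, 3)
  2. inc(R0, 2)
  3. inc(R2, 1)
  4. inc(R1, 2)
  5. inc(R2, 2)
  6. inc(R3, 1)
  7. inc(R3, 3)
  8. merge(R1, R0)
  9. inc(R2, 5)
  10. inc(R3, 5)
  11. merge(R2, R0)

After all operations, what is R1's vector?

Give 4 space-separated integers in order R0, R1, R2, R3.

Op 1: inc R2 by 3 -> R2=(0,0,3,0) value=3
Op 2: inc R0 by 2 -> R0=(2,0,0,0) value=2
Op 3: inc R2 by 1 -> R2=(0,0,4,0) value=4
Op 4: inc R1 by 2 -> R1=(0,2,0,0) value=2
Op 5: inc R2 by 2 -> R2=(0,0,6,0) value=6
Op 6: inc R3 by 1 -> R3=(0,0,0,1) value=1
Op 7: inc R3 by 3 -> R3=(0,0,0,4) value=4
Op 8: merge R1<->R0 -> R1=(2,2,0,0) R0=(2,2,0,0)
Op 9: inc R2 by 5 -> R2=(0,0,11,0) value=11
Op 10: inc R3 by 5 -> R3=(0,0,0,9) value=9
Op 11: merge R2<->R0 -> R2=(2,2,11,0) R0=(2,2,11,0)

Answer: 2 2 0 0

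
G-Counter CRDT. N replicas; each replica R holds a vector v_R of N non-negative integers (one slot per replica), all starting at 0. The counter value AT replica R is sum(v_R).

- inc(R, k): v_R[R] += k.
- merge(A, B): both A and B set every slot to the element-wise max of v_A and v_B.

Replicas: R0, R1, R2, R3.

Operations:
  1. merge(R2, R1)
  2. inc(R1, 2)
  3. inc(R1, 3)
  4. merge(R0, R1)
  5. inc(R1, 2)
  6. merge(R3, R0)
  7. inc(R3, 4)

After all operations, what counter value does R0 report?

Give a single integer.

Answer: 5

Derivation:
Op 1: merge R2<->R1 -> R2=(0,0,0,0) R1=(0,0,0,0)
Op 2: inc R1 by 2 -> R1=(0,2,0,0) value=2
Op 3: inc R1 by 3 -> R1=(0,5,0,0) value=5
Op 4: merge R0<->R1 -> R0=(0,5,0,0) R1=(0,5,0,0)
Op 5: inc R1 by 2 -> R1=(0,7,0,0) value=7
Op 6: merge R3<->R0 -> R3=(0,5,0,0) R0=(0,5,0,0)
Op 7: inc R3 by 4 -> R3=(0,5,0,4) value=9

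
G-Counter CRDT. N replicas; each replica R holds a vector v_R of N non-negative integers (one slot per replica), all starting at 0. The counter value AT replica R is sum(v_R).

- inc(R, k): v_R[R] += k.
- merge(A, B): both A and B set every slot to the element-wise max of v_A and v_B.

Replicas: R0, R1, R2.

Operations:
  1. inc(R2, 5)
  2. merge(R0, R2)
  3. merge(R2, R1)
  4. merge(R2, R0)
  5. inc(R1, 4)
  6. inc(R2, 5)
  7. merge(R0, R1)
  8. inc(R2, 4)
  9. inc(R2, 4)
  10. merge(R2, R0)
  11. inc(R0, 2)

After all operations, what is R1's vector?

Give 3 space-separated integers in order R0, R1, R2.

Op 1: inc R2 by 5 -> R2=(0,0,5) value=5
Op 2: merge R0<->R2 -> R0=(0,0,5) R2=(0,0,5)
Op 3: merge R2<->R1 -> R2=(0,0,5) R1=(0,0,5)
Op 4: merge R2<->R0 -> R2=(0,0,5) R0=(0,0,5)
Op 5: inc R1 by 4 -> R1=(0,4,5) value=9
Op 6: inc R2 by 5 -> R2=(0,0,10) value=10
Op 7: merge R0<->R1 -> R0=(0,4,5) R1=(0,4,5)
Op 8: inc R2 by 4 -> R2=(0,0,14) value=14
Op 9: inc R2 by 4 -> R2=(0,0,18) value=18
Op 10: merge R2<->R0 -> R2=(0,4,18) R0=(0,4,18)
Op 11: inc R0 by 2 -> R0=(2,4,18) value=24

Answer: 0 4 5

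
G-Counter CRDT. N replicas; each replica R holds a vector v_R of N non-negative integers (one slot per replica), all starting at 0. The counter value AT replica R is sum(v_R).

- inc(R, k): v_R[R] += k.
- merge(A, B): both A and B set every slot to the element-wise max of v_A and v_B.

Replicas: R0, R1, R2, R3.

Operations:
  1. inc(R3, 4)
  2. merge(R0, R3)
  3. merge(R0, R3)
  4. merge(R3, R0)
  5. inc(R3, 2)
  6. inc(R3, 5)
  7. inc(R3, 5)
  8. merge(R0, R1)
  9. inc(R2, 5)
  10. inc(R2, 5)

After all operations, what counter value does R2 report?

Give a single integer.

Op 1: inc R3 by 4 -> R3=(0,0,0,4) value=4
Op 2: merge R0<->R3 -> R0=(0,0,0,4) R3=(0,0,0,4)
Op 3: merge R0<->R3 -> R0=(0,0,0,4) R3=(0,0,0,4)
Op 4: merge R3<->R0 -> R3=(0,0,0,4) R0=(0,0,0,4)
Op 5: inc R3 by 2 -> R3=(0,0,0,6) value=6
Op 6: inc R3 by 5 -> R3=(0,0,0,11) value=11
Op 7: inc R3 by 5 -> R3=(0,0,0,16) value=16
Op 8: merge R0<->R1 -> R0=(0,0,0,4) R1=(0,0,0,4)
Op 9: inc R2 by 5 -> R2=(0,0,5,0) value=5
Op 10: inc R2 by 5 -> R2=(0,0,10,0) value=10

Answer: 10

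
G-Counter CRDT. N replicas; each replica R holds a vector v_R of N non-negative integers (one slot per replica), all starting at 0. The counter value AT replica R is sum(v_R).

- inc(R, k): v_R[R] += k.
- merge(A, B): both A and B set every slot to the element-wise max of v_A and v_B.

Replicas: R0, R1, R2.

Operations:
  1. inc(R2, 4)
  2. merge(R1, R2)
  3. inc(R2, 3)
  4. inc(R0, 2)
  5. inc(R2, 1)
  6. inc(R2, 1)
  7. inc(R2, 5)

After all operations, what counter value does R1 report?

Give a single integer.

Op 1: inc R2 by 4 -> R2=(0,0,4) value=4
Op 2: merge R1<->R2 -> R1=(0,0,4) R2=(0,0,4)
Op 3: inc R2 by 3 -> R2=(0,0,7) value=7
Op 4: inc R0 by 2 -> R0=(2,0,0) value=2
Op 5: inc R2 by 1 -> R2=(0,0,8) value=8
Op 6: inc R2 by 1 -> R2=(0,0,9) value=9
Op 7: inc R2 by 5 -> R2=(0,0,14) value=14

Answer: 4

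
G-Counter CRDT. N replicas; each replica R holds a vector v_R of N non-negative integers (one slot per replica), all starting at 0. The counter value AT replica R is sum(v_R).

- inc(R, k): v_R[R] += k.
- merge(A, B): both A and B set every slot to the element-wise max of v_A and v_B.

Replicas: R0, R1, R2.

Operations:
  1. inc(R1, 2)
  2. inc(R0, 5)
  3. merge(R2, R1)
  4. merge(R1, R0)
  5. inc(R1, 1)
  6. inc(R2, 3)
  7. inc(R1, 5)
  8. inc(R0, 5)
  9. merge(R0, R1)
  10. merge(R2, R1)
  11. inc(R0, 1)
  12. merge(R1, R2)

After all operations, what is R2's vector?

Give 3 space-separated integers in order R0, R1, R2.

Answer: 10 8 3

Derivation:
Op 1: inc R1 by 2 -> R1=(0,2,0) value=2
Op 2: inc R0 by 5 -> R0=(5,0,0) value=5
Op 3: merge R2<->R1 -> R2=(0,2,0) R1=(0,2,0)
Op 4: merge R1<->R0 -> R1=(5,2,0) R0=(5,2,0)
Op 5: inc R1 by 1 -> R1=(5,3,0) value=8
Op 6: inc R2 by 3 -> R2=(0,2,3) value=5
Op 7: inc R1 by 5 -> R1=(5,8,0) value=13
Op 8: inc R0 by 5 -> R0=(10,2,0) value=12
Op 9: merge R0<->R1 -> R0=(10,8,0) R1=(10,8,0)
Op 10: merge R2<->R1 -> R2=(10,8,3) R1=(10,8,3)
Op 11: inc R0 by 1 -> R0=(11,8,0) value=19
Op 12: merge R1<->R2 -> R1=(10,8,3) R2=(10,8,3)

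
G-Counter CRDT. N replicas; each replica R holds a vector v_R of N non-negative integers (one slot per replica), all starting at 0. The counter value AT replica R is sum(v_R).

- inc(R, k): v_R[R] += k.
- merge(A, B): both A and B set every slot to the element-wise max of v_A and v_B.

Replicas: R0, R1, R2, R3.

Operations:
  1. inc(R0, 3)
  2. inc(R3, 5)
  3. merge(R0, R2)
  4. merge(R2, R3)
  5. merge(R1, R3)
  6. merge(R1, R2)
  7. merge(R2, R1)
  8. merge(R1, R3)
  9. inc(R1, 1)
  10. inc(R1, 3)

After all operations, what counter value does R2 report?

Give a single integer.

Answer: 8

Derivation:
Op 1: inc R0 by 3 -> R0=(3,0,0,0) value=3
Op 2: inc R3 by 5 -> R3=(0,0,0,5) value=5
Op 3: merge R0<->R2 -> R0=(3,0,0,0) R2=(3,0,0,0)
Op 4: merge R2<->R3 -> R2=(3,0,0,5) R3=(3,0,0,5)
Op 5: merge R1<->R3 -> R1=(3,0,0,5) R3=(3,0,0,5)
Op 6: merge R1<->R2 -> R1=(3,0,0,5) R2=(3,0,0,5)
Op 7: merge R2<->R1 -> R2=(3,0,0,5) R1=(3,0,0,5)
Op 8: merge R1<->R3 -> R1=(3,0,0,5) R3=(3,0,0,5)
Op 9: inc R1 by 1 -> R1=(3,1,0,5) value=9
Op 10: inc R1 by 3 -> R1=(3,4,0,5) value=12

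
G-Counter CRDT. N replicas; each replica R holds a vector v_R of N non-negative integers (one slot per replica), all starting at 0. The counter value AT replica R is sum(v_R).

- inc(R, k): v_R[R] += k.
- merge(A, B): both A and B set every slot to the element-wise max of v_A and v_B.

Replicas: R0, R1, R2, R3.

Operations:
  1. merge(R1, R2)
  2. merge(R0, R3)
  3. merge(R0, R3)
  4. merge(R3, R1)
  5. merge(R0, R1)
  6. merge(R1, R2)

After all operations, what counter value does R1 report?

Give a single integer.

Answer: 0

Derivation:
Op 1: merge R1<->R2 -> R1=(0,0,0,0) R2=(0,0,0,0)
Op 2: merge R0<->R3 -> R0=(0,0,0,0) R3=(0,0,0,0)
Op 3: merge R0<->R3 -> R0=(0,0,0,0) R3=(0,0,0,0)
Op 4: merge R3<->R1 -> R3=(0,0,0,0) R1=(0,0,0,0)
Op 5: merge R0<->R1 -> R0=(0,0,0,0) R1=(0,0,0,0)
Op 6: merge R1<->R2 -> R1=(0,0,0,0) R2=(0,0,0,0)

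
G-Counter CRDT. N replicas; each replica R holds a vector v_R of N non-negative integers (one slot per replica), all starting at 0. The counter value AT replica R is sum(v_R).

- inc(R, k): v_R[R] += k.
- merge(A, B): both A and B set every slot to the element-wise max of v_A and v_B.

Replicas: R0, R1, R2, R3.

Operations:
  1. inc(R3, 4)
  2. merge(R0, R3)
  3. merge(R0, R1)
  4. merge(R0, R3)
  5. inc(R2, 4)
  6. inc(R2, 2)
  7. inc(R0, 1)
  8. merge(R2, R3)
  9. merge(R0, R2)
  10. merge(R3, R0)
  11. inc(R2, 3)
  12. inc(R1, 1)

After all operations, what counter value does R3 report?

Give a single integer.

Op 1: inc R3 by 4 -> R3=(0,0,0,4) value=4
Op 2: merge R0<->R3 -> R0=(0,0,0,4) R3=(0,0,0,4)
Op 3: merge R0<->R1 -> R0=(0,0,0,4) R1=(0,0,0,4)
Op 4: merge R0<->R3 -> R0=(0,0,0,4) R3=(0,0,0,4)
Op 5: inc R2 by 4 -> R2=(0,0,4,0) value=4
Op 6: inc R2 by 2 -> R2=(0,0,6,0) value=6
Op 7: inc R0 by 1 -> R0=(1,0,0,4) value=5
Op 8: merge R2<->R3 -> R2=(0,0,6,4) R3=(0,0,6,4)
Op 9: merge R0<->R2 -> R0=(1,0,6,4) R2=(1,0,6,4)
Op 10: merge R3<->R0 -> R3=(1,0,6,4) R0=(1,0,6,4)
Op 11: inc R2 by 3 -> R2=(1,0,9,4) value=14
Op 12: inc R1 by 1 -> R1=(0,1,0,4) value=5

Answer: 11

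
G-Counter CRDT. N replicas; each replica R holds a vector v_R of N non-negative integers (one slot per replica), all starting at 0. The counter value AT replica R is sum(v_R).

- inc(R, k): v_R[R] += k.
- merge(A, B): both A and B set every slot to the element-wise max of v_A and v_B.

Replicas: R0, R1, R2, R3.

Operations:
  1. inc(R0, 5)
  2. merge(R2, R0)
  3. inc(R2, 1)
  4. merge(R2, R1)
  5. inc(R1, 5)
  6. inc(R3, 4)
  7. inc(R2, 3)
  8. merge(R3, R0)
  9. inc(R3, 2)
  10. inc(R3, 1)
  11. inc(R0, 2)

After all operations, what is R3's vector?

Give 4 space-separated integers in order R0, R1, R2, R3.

Answer: 5 0 0 7

Derivation:
Op 1: inc R0 by 5 -> R0=(5,0,0,0) value=5
Op 2: merge R2<->R0 -> R2=(5,0,0,0) R0=(5,0,0,0)
Op 3: inc R2 by 1 -> R2=(5,0,1,0) value=6
Op 4: merge R2<->R1 -> R2=(5,0,1,0) R1=(5,0,1,0)
Op 5: inc R1 by 5 -> R1=(5,5,1,0) value=11
Op 6: inc R3 by 4 -> R3=(0,0,0,4) value=4
Op 7: inc R2 by 3 -> R2=(5,0,4,0) value=9
Op 8: merge R3<->R0 -> R3=(5,0,0,4) R0=(5,0,0,4)
Op 9: inc R3 by 2 -> R3=(5,0,0,6) value=11
Op 10: inc R3 by 1 -> R3=(5,0,0,7) value=12
Op 11: inc R0 by 2 -> R0=(7,0,0,4) value=11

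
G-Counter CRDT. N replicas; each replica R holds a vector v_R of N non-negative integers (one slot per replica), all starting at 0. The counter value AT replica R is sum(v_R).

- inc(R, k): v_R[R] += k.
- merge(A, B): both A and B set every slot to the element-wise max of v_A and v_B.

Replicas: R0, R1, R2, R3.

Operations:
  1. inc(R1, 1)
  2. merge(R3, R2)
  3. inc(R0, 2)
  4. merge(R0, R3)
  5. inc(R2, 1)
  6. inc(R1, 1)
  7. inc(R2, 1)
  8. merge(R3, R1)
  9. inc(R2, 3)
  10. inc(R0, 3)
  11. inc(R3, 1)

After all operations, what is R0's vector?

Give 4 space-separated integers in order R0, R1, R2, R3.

Op 1: inc R1 by 1 -> R1=(0,1,0,0) value=1
Op 2: merge R3<->R2 -> R3=(0,0,0,0) R2=(0,0,0,0)
Op 3: inc R0 by 2 -> R0=(2,0,0,0) value=2
Op 4: merge R0<->R3 -> R0=(2,0,0,0) R3=(2,0,0,0)
Op 5: inc R2 by 1 -> R2=(0,0,1,0) value=1
Op 6: inc R1 by 1 -> R1=(0,2,0,0) value=2
Op 7: inc R2 by 1 -> R2=(0,0,2,0) value=2
Op 8: merge R3<->R1 -> R3=(2,2,0,0) R1=(2,2,0,0)
Op 9: inc R2 by 3 -> R2=(0,0,5,0) value=5
Op 10: inc R0 by 3 -> R0=(5,0,0,0) value=5
Op 11: inc R3 by 1 -> R3=(2,2,0,1) value=5

Answer: 5 0 0 0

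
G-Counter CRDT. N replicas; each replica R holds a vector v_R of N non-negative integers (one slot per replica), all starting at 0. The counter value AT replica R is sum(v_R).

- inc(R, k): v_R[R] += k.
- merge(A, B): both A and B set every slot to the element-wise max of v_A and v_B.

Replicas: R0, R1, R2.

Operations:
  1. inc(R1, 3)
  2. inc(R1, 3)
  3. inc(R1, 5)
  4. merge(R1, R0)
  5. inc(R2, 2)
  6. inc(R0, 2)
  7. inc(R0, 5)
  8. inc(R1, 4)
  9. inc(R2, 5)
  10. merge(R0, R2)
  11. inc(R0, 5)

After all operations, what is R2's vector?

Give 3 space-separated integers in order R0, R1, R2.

Op 1: inc R1 by 3 -> R1=(0,3,0) value=3
Op 2: inc R1 by 3 -> R1=(0,6,0) value=6
Op 3: inc R1 by 5 -> R1=(0,11,0) value=11
Op 4: merge R1<->R0 -> R1=(0,11,0) R0=(0,11,0)
Op 5: inc R2 by 2 -> R2=(0,0,2) value=2
Op 6: inc R0 by 2 -> R0=(2,11,0) value=13
Op 7: inc R0 by 5 -> R0=(7,11,0) value=18
Op 8: inc R1 by 4 -> R1=(0,15,0) value=15
Op 9: inc R2 by 5 -> R2=(0,0,7) value=7
Op 10: merge R0<->R2 -> R0=(7,11,7) R2=(7,11,7)
Op 11: inc R0 by 5 -> R0=(12,11,7) value=30

Answer: 7 11 7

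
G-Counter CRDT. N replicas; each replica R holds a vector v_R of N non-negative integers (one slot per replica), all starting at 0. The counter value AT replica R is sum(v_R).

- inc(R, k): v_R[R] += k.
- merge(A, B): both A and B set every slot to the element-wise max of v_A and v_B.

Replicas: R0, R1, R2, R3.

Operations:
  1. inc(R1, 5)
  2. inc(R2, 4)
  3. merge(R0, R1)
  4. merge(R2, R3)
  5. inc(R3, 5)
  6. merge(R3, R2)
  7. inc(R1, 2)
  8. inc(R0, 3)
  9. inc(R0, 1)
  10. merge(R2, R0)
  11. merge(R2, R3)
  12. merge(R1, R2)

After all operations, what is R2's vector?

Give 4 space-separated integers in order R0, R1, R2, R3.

Answer: 4 7 4 5

Derivation:
Op 1: inc R1 by 5 -> R1=(0,5,0,0) value=5
Op 2: inc R2 by 4 -> R2=(0,0,4,0) value=4
Op 3: merge R0<->R1 -> R0=(0,5,0,0) R1=(0,5,0,0)
Op 4: merge R2<->R3 -> R2=(0,0,4,0) R3=(0,0,4,0)
Op 5: inc R3 by 5 -> R3=(0,0,4,5) value=9
Op 6: merge R3<->R2 -> R3=(0,0,4,5) R2=(0,0,4,5)
Op 7: inc R1 by 2 -> R1=(0,7,0,0) value=7
Op 8: inc R0 by 3 -> R0=(3,5,0,0) value=8
Op 9: inc R0 by 1 -> R0=(4,5,0,0) value=9
Op 10: merge R2<->R0 -> R2=(4,5,4,5) R0=(4,5,4,5)
Op 11: merge R2<->R3 -> R2=(4,5,4,5) R3=(4,5,4,5)
Op 12: merge R1<->R2 -> R1=(4,7,4,5) R2=(4,7,4,5)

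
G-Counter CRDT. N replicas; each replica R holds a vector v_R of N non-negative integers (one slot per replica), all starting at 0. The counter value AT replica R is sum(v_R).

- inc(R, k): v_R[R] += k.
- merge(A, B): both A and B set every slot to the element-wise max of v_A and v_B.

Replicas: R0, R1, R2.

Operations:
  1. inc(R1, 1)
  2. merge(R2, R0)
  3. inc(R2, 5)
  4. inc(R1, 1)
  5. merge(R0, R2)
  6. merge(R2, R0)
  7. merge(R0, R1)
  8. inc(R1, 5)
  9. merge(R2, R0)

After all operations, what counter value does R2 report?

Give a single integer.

Op 1: inc R1 by 1 -> R1=(0,1,0) value=1
Op 2: merge R2<->R0 -> R2=(0,0,0) R0=(0,0,0)
Op 3: inc R2 by 5 -> R2=(0,0,5) value=5
Op 4: inc R1 by 1 -> R1=(0,2,0) value=2
Op 5: merge R0<->R2 -> R0=(0,0,5) R2=(0,0,5)
Op 6: merge R2<->R0 -> R2=(0,0,5) R0=(0,0,5)
Op 7: merge R0<->R1 -> R0=(0,2,5) R1=(0,2,5)
Op 8: inc R1 by 5 -> R1=(0,7,5) value=12
Op 9: merge R2<->R0 -> R2=(0,2,5) R0=(0,2,5)

Answer: 7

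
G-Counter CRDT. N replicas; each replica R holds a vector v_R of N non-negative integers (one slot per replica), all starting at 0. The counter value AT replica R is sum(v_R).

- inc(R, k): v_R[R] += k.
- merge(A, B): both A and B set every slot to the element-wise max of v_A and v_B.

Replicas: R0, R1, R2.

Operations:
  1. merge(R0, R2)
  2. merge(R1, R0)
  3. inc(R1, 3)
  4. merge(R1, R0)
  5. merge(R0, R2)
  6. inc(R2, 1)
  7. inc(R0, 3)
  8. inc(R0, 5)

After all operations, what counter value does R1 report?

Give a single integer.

Answer: 3

Derivation:
Op 1: merge R0<->R2 -> R0=(0,0,0) R2=(0,0,0)
Op 2: merge R1<->R0 -> R1=(0,0,0) R0=(0,0,0)
Op 3: inc R1 by 3 -> R1=(0,3,0) value=3
Op 4: merge R1<->R0 -> R1=(0,3,0) R0=(0,3,0)
Op 5: merge R0<->R2 -> R0=(0,3,0) R2=(0,3,0)
Op 6: inc R2 by 1 -> R2=(0,3,1) value=4
Op 7: inc R0 by 3 -> R0=(3,3,0) value=6
Op 8: inc R0 by 5 -> R0=(8,3,0) value=11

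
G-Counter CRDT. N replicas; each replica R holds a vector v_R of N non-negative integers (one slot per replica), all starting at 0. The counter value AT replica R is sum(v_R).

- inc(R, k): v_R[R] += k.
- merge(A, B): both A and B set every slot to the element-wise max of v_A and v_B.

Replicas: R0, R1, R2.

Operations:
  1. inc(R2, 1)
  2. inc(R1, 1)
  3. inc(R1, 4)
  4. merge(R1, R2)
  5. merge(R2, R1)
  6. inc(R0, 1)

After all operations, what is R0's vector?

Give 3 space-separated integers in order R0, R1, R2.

Op 1: inc R2 by 1 -> R2=(0,0,1) value=1
Op 2: inc R1 by 1 -> R1=(0,1,0) value=1
Op 3: inc R1 by 4 -> R1=(0,5,0) value=5
Op 4: merge R1<->R2 -> R1=(0,5,1) R2=(0,5,1)
Op 5: merge R2<->R1 -> R2=(0,5,1) R1=(0,5,1)
Op 6: inc R0 by 1 -> R0=(1,0,0) value=1

Answer: 1 0 0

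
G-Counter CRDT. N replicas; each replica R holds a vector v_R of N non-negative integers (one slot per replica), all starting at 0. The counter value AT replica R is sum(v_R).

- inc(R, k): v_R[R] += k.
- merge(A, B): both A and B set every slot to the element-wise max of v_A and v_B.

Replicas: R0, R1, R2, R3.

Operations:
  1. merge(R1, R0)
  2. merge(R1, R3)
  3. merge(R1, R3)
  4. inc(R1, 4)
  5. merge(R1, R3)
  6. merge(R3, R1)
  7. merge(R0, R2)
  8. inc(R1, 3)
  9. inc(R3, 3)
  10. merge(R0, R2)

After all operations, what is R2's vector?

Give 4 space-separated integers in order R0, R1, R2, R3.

Answer: 0 0 0 0

Derivation:
Op 1: merge R1<->R0 -> R1=(0,0,0,0) R0=(0,0,0,0)
Op 2: merge R1<->R3 -> R1=(0,0,0,0) R3=(0,0,0,0)
Op 3: merge R1<->R3 -> R1=(0,0,0,0) R3=(0,0,0,0)
Op 4: inc R1 by 4 -> R1=(0,4,0,0) value=4
Op 5: merge R1<->R3 -> R1=(0,4,0,0) R3=(0,4,0,0)
Op 6: merge R3<->R1 -> R3=(0,4,0,0) R1=(0,4,0,0)
Op 7: merge R0<->R2 -> R0=(0,0,0,0) R2=(0,0,0,0)
Op 8: inc R1 by 3 -> R1=(0,7,0,0) value=7
Op 9: inc R3 by 3 -> R3=(0,4,0,3) value=7
Op 10: merge R0<->R2 -> R0=(0,0,0,0) R2=(0,0,0,0)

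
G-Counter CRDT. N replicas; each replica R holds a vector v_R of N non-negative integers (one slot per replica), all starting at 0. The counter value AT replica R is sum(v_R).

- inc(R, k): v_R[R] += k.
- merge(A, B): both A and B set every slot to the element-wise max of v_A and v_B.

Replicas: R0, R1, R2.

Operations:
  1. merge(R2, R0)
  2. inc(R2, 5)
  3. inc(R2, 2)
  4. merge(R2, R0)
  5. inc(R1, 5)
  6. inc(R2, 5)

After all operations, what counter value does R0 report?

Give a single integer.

Answer: 7

Derivation:
Op 1: merge R2<->R0 -> R2=(0,0,0) R0=(0,0,0)
Op 2: inc R2 by 5 -> R2=(0,0,5) value=5
Op 3: inc R2 by 2 -> R2=(0,0,7) value=7
Op 4: merge R2<->R0 -> R2=(0,0,7) R0=(0,0,7)
Op 5: inc R1 by 5 -> R1=(0,5,0) value=5
Op 6: inc R2 by 5 -> R2=(0,0,12) value=12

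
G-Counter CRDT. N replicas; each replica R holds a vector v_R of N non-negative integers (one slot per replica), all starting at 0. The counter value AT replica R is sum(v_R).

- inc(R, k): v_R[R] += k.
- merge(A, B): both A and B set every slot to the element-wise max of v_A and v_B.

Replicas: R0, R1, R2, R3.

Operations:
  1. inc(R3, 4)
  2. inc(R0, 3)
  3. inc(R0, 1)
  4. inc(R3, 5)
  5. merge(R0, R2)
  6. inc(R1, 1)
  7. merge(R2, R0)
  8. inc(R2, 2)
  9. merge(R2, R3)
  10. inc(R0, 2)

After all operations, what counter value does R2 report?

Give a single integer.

Op 1: inc R3 by 4 -> R3=(0,0,0,4) value=4
Op 2: inc R0 by 3 -> R0=(3,0,0,0) value=3
Op 3: inc R0 by 1 -> R0=(4,0,0,0) value=4
Op 4: inc R3 by 5 -> R3=(0,0,0,9) value=9
Op 5: merge R0<->R2 -> R0=(4,0,0,0) R2=(4,0,0,0)
Op 6: inc R1 by 1 -> R1=(0,1,0,0) value=1
Op 7: merge R2<->R0 -> R2=(4,0,0,0) R0=(4,0,0,0)
Op 8: inc R2 by 2 -> R2=(4,0,2,0) value=6
Op 9: merge R2<->R3 -> R2=(4,0,2,9) R3=(4,0,2,9)
Op 10: inc R0 by 2 -> R0=(6,0,0,0) value=6

Answer: 15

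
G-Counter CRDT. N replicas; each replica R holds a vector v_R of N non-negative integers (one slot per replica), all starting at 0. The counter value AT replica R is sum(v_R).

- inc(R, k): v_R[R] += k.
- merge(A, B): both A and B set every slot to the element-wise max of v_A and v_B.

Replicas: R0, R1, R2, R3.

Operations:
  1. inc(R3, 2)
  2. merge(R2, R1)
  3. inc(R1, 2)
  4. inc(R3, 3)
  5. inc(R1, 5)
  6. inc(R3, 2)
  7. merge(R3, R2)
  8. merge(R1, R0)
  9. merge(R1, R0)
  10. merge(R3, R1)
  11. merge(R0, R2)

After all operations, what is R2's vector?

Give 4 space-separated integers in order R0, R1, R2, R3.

Op 1: inc R3 by 2 -> R3=(0,0,0,2) value=2
Op 2: merge R2<->R1 -> R2=(0,0,0,0) R1=(0,0,0,0)
Op 3: inc R1 by 2 -> R1=(0,2,0,0) value=2
Op 4: inc R3 by 3 -> R3=(0,0,0,5) value=5
Op 5: inc R1 by 5 -> R1=(0,7,0,0) value=7
Op 6: inc R3 by 2 -> R3=(0,0,0,7) value=7
Op 7: merge R3<->R2 -> R3=(0,0,0,7) R2=(0,0,0,7)
Op 8: merge R1<->R0 -> R1=(0,7,0,0) R0=(0,7,0,0)
Op 9: merge R1<->R0 -> R1=(0,7,0,0) R0=(0,7,0,0)
Op 10: merge R3<->R1 -> R3=(0,7,0,7) R1=(0,7,0,7)
Op 11: merge R0<->R2 -> R0=(0,7,0,7) R2=(0,7,0,7)

Answer: 0 7 0 7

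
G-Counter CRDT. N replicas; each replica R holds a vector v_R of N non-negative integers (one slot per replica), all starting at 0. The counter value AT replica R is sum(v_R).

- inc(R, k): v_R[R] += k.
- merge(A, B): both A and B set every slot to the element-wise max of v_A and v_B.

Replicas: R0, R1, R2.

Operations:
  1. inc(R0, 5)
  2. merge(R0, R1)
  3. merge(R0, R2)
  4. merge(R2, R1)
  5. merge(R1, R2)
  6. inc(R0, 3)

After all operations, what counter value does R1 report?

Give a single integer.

Answer: 5

Derivation:
Op 1: inc R0 by 5 -> R0=(5,0,0) value=5
Op 2: merge R0<->R1 -> R0=(5,0,0) R1=(5,0,0)
Op 3: merge R0<->R2 -> R0=(5,0,0) R2=(5,0,0)
Op 4: merge R2<->R1 -> R2=(5,0,0) R1=(5,0,0)
Op 5: merge R1<->R2 -> R1=(5,0,0) R2=(5,0,0)
Op 6: inc R0 by 3 -> R0=(8,0,0) value=8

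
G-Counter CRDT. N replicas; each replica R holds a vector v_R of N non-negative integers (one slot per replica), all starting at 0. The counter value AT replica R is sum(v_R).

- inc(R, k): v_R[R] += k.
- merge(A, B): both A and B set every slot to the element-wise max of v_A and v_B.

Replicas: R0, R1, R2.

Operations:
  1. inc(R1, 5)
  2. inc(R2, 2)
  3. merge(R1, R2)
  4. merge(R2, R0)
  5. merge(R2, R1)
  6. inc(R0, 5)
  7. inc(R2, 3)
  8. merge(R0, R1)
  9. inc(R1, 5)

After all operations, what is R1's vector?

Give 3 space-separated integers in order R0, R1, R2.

Op 1: inc R1 by 5 -> R1=(0,5,0) value=5
Op 2: inc R2 by 2 -> R2=(0,0,2) value=2
Op 3: merge R1<->R2 -> R1=(0,5,2) R2=(0,5,2)
Op 4: merge R2<->R0 -> R2=(0,5,2) R0=(0,5,2)
Op 5: merge R2<->R1 -> R2=(0,5,2) R1=(0,5,2)
Op 6: inc R0 by 5 -> R0=(5,5,2) value=12
Op 7: inc R2 by 3 -> R2=(0,5,5) value=10
Op 8: merge R0<->R1 -> R0=(5,5,2) R1=(5,5,2)
Op 9: inc R1 by 5 -> R1=(5,10,2) value=17

Answer: 5 10 2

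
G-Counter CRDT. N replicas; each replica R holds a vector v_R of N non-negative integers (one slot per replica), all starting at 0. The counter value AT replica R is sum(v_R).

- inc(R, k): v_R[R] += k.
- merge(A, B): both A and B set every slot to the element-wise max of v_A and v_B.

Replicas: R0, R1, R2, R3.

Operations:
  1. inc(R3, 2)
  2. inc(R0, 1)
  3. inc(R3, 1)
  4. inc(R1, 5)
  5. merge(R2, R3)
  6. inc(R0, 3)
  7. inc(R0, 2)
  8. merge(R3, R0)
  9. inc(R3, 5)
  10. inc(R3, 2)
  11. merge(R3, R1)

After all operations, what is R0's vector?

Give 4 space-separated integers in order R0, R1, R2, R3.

Answer: 6 0 0 3

Derivation:
Op 1: inc R3 by 2 -> R3=(0,0,0,2) value=2
Op 2: inc R0 by 1 -> R0=(1,0,0,0) value=1
Op 3: inc R3 by 1 -> R3=(0,0,0,3) value=3
Op 4: inc R1 by 5 -> R1=(0,5,0,0) value=5
Op 5: merge R2<->R3 -> R2=(0,0,0,3) R3=(0,0,0,3)
Op 6: inc R0 by 3 -> R0=(4,0,0,0) value=4
Op 7: inc R0 by 2 -> R0=(6,0,0,0) value=6
Op 8: merge R3<->R0 -> R3=(6,0,0,3) R0=(6,0,0,3)
Op 9: inc R3 by 5 -> R3=(6,0,0,8) value=14
Op 10: inc R3 by 2 -> R3=(6,0,0,10) value=16
Op 11: merge R3<->R1 -> R3=(6,5,0,10) R1=(6,5,0,10)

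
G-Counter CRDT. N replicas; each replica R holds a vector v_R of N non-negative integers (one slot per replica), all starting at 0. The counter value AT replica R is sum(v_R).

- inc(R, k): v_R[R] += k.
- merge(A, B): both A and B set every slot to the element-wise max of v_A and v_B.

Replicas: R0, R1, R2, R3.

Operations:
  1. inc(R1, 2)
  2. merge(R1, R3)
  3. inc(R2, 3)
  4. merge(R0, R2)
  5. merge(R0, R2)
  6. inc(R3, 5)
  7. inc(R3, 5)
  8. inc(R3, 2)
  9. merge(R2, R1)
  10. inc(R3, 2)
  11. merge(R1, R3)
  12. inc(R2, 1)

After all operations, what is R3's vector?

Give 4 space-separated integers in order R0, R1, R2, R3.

Answer: 0 2 3 14

Derivation:
Op 1: inc R1 by 2 -> R1=(0,2,0,0) value=2
Op 2: merge R1<->R3 -> R1=(0,2,0,0) R3=(0,2,0,0)
Op 3: inc R2 by 3 -> R2=(0,0,3,0) value=3
Op 4: merge R0<->R2 -> R0=(0,0,3,0) R2=(0,0,3,0)
Op 5: merge R0<->R2 -> R0=(0,0,3,0) R2=(0,0,3,0)
Op 6: inc R3 by 5 -> R3=(0,2,0,5) value=7
Op 7: inc R3 by 5 -> R3=(0,2,0,10) value=12
Op 8: inc R3 by 2 -> R3=(0,2,0,12) value=14
Op 9: merge R2<->R1 -> R2=(0,2,3,0) R1=(0,2,3,0)
Op 10: inc R3 by 2 -> R3=(0,2,0,14) value=16
Op 11: merge R1<->R3 -> R1=(0,2,3,14) R3=(0,2,3,14)
Op 12: inc R2 by 1 -> R2=(0,2,4,0) value=6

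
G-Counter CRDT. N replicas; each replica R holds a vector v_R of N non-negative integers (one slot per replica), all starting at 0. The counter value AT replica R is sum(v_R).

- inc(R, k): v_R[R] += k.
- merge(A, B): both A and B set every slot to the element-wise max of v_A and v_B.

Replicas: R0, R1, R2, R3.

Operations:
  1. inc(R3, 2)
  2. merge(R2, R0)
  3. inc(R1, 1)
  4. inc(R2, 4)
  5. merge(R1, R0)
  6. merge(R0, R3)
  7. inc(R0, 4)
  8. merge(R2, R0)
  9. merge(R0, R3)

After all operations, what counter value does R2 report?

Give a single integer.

Op 1: inc R3 by 2 -> R3=(0,0,0,2) value=2
Op 2: merge R2<->R0 -> R2=(0,0,0,0) R0=(0,0,0,0)
Op 3: inc R1 by 1 -> R1=(0,1,0,0) value=1
Op 4: inc R2 by 4 -> R2=(0,0,4,0) value=4
Op 5: merge R1<->R0 -> R1=(0,1,0,0) R0=(0,1,0,0)
Op 6: merge R0<->R3 -> R0=(0,1,0,2) R3=(0,1,0,2)
Op 7: inc R0 by 4 -> R0=(4,1,0,2) value=7
Op 8: merge R2<->R0 -> R2=(4,1,4,2) R0=(4,1,4,2)
Op 9: merge R0<->R3 -> R0=(4,1,4,2) R3=(4,1,4,2)

Answer: 11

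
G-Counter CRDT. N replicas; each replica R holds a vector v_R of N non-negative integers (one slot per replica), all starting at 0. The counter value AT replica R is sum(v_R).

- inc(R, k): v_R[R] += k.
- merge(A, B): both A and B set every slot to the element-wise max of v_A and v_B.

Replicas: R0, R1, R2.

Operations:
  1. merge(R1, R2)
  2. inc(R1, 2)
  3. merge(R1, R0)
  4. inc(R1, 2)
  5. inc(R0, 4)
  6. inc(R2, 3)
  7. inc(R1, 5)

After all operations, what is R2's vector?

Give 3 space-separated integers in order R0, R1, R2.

Op 1: merge R1<->R2 -> R1=(0,0,0) R2=(0,0,0)
Op 2: inc R1 by 2 -> R1=(0,2,0) value=2
Op 3: merge R1<->R0 -> R1=(0,2,0) R0=(0,2,0)
Op 4: inc R1 by 2 -> R1=(0,4,0) value=4
Op 5: inc R0 by 4 -> R0=(4,2,0) value=6
Op 6: inc R2 by 3 -> R2=(0,0,3) value=3
Op 7: inc R1 by 5 -> R1=(0,9,0) value=9

Answer: 0 0 3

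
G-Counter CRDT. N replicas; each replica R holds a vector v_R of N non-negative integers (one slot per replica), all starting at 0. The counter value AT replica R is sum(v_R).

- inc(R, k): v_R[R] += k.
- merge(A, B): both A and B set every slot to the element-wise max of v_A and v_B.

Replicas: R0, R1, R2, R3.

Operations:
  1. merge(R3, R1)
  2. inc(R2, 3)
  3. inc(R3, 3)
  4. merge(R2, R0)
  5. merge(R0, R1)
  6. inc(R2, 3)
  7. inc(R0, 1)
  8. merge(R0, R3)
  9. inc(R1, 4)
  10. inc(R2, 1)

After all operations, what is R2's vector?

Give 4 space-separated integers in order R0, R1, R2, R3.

Op 1: merge R3<->R1 -> R3=(0,0,0,0) R1=(0,0,0,0)
Op 2: inc R2 by 3 -> R2=(0,0,3,0) value=3
Op 3: inc R3 by 3 -> R3=(0,0,0,3) value=3
Op 4: merge R2<->R0 -> R2=(0,0,3,0) R0=(0,0,3,0)
Op 5: merge R0<->R1 -> R0=(0,0,3,0) R1=(0,0,3,0)
Op 6: inc R2 by 3 -> R2=(0,0,6,0) value=6
Op 7: inc R0 by 1 -> R0=(1,0,3,0) value=4
Op 8: merge R0<->R3 -> R0=(1,0,3,3) R3=(1,0,3,3)
Op 9: inc R1 by 4 -> R1=(0,4,3,0) value=7
Op 10: inc R2 by 1 -> R2=(0,0,7,0) value=7

Answer: 0 0 7 0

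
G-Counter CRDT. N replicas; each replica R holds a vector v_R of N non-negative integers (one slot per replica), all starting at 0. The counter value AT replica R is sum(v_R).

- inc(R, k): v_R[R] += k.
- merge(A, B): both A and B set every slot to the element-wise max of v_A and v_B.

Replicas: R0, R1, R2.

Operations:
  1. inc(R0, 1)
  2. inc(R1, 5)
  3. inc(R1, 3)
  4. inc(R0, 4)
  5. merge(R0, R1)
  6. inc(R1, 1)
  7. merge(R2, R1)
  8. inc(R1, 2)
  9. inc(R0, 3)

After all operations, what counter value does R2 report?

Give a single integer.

Op 1: inc R0 by 1 -> R0=(1,0,0) value=1
Op 2: inc R1 by 5 -> R1=(0,5,0) value=5
Op 3: inc R1 by 3 -> R1=(0,8,0) value=8
Op 4: inc R0 by 4 -> R0=(5,0,0) value=5
Op 5: merge R0<->R1 -> R0=(5,8,0) R1=(5,8,0)
Op 6: inc R1 by 1 -> R1=(5,9,0) value=14
Op 7: merge R2<->R1 -> R2=(5,9,0) R1=(5,9,0)
Op 8: inc R1 by 2 -> R1=(5,11,0) value=16
Op 9: inc R0 by 3 -> R0=(8,8,0) value=16

Answer: 14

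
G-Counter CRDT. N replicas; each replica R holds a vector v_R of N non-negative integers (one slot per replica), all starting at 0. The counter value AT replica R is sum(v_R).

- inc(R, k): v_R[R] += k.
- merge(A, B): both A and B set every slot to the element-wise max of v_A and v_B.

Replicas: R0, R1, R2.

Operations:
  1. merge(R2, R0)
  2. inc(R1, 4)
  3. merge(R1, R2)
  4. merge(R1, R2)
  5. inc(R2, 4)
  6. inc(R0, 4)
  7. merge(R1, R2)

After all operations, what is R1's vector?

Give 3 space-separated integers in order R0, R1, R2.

Answer: 0 4 4

Derivation:
Op 1: merge R2<->R0 -> R2=(0,0,0) R0=(0,0,0)
Op 2: inc R1 by 4 -> R1=(0,4,0) value=4
Op 3: merge R1<->R2 -> R1=(0,4,0) R2=(0,4,0)
Op 4: merge R1<->R2 -> R1=(0,4,0) R2=(0,4,0)
Op 5: inc R2 by 4 -> R2=(0,4,4) value=8
Op 6: inc R0 by 4 -> R0=(4,0,0) value=4
Op 7: merge R1<->R2 -> R1=(0,4,4) R2=(0,4,4)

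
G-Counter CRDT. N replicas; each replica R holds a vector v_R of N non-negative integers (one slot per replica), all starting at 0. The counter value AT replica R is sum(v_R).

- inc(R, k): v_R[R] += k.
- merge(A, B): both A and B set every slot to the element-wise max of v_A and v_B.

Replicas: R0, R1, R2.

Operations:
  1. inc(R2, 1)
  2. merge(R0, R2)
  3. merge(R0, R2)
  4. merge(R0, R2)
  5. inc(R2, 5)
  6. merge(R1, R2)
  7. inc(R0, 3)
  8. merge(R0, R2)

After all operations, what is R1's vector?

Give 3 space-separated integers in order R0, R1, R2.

Op 1: inc R2 by 1 -> R2=(0,0,1) value=1
Op 2: merge R0<->R2 -> R0=(0,0,1) R2=(0,0,1)
Op 3: merge R0<->R2 -> R0=(0,0,1) R2=(0,0,1)
Op 4: merge R0<->R2 -> R0=(0,0,1) R2=(0,0,1)
Op 5: inc R2 by 5 -> R2=(0,0,6) value=6
Op 6: merge R1<->R2 -> R1=(0,0,6) R2=(0,0,6)
Op 7: inc R0 by 3 -> R0=(3,0,1) value=4
Op 8: merge R0<->R2 -> R0=(3,0,6) R2=(3,0,6)

Answer: 0 0 6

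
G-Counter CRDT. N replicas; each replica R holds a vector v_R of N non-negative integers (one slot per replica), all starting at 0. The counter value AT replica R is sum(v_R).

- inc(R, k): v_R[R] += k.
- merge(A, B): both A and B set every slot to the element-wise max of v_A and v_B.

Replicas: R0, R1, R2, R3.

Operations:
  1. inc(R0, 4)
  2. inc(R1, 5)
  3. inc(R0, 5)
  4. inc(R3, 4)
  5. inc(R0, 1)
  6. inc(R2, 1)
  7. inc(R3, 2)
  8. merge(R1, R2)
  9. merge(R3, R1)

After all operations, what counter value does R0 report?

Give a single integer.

Answer: 10

Derivation:
Op 1: inc R0 by 4 -> R0=(4,0,0,0) value=4
Op 2: inc R1 by 5 -> R1=(0,5,0,0) value=5
Op 3: inc R0 by 5 -> R0=(9,0,0,0) value=9
Op 4: inc R3 by 4 -> R3=(0,0,0,4) value=4
Op 5: inc R0 by 1 -> R0=(10,0,0,0) value=10
Op 6: inc R2 by 1 -> R2=(0,0,1,0) value=1
Op 7: inc R3 by 2 -> R3=(0,0,0,6) value=6
Op 8: merge R1<->R2 -> R1=(0,5,1,0) R2=(0,5,1,0)
Op 9: merge R3<->R1 -> R3=(0,5,1,6) R1=(0,5,1,6)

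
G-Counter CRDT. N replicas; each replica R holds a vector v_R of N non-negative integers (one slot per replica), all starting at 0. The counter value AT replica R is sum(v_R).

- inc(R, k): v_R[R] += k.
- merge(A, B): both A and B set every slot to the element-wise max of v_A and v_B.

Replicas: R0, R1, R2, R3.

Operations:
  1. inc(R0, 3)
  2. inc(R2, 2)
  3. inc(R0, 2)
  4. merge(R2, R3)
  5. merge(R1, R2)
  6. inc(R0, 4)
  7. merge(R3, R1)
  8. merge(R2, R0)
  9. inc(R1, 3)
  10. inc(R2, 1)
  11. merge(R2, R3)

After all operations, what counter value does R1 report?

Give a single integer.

Answer: 5

Derivation:
Op 1: inc R0 by 3 -> R0=(3,0,0,0) value=3
Op 2: inc R2 by 2 -> R2=(0,0,2,0) value=2
Op 3: inc R0 by 2 -> R0=(5,0,0,0) value=5
Op 4: merge R2<->R3 -> R2=(0,0,2,0) R3=(0,0,2,0)
Op 5: merge R1<->R2 -> R1=(0,0,2,0) R2=(0,0,2,0)
Op 6: inc R0 by 4 -> R0=(9,0,0,0) value=9
Op 7: merge R3<->R1 -> R3=(0,0,2,0) R1=(0,0,2,0)
Op 8: merge R2<->R0 -> R2=(9,0,2,0) R0=(9,0,2,0)
Op 9: inc R1 by 3 -> R1=(0,3,2,0) value=5
Op 10: inc R2 by 1 -> R2=(9,0,3,0) value=12
Op 11: merge R2<->R3 -> R2=(9,0,3,0) R3=(9,0,3,0)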